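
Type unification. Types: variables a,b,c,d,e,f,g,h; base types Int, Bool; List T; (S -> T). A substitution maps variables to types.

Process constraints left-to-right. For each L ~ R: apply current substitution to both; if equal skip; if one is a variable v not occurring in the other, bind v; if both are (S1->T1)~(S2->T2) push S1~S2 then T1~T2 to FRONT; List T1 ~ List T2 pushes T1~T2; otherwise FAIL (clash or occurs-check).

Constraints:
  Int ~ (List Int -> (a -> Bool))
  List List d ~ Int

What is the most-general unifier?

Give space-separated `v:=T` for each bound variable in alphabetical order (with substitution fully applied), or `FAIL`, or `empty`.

Answer: FAIL

Derivation:
step 1: unify Int ~ (List Int -> (a -> Bool))  [subst: {-} | 1 pending]
  clash: Int vs (List Int -> (a -> Bool))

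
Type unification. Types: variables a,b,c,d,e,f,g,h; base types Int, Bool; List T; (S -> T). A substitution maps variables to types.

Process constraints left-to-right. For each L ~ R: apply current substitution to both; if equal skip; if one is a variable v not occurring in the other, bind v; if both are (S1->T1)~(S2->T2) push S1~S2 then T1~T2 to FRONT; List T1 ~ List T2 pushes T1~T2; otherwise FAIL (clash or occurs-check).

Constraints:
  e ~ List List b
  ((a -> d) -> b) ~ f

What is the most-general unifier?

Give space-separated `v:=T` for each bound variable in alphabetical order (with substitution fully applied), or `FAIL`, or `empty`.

Answer: e:=List List b f:=((a -> d) -> b)

Derivation:
step 1: unify e ~ List List b  [subst: {-} | 1 pending]
  bind e := List List b
step 2: unify ((a -> d) -> b) ~ f  [subst: {e:=List List b} | 0 pending]
  bind f := ((a -> d) -> b)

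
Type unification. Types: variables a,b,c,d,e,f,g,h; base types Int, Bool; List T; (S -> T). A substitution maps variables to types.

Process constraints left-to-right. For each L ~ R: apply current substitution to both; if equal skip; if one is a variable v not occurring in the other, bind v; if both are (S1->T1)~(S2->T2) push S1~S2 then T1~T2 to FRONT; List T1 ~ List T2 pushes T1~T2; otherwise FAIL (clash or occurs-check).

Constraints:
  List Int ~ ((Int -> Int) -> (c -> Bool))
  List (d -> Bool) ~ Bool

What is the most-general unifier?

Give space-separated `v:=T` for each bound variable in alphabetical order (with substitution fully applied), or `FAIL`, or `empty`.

Answer: FAIL

Derivation:
step 1: unify List Int ~ ((Int -> Int) -> (c -> Bool))  [subst: {-} | 1 pending]
  clash: List Int vs ((Int -> Int) -> (c -> Bool))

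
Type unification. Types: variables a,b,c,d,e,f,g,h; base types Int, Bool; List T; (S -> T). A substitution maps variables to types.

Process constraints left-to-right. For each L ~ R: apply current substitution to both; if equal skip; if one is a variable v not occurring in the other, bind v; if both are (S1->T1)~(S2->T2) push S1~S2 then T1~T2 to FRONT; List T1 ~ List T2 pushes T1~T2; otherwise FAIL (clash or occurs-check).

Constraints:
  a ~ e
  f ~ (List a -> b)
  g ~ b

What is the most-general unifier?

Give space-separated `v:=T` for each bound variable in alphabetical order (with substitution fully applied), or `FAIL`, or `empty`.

step 1: unify a ~ e  [subst: {-} | 2 pending]
  bind a := e
step 2: unify f ~ (List e -> b)  [subst: {a:=e} | 1 pending]
  bind f := (List e -> b)
step 3: unify g ~ b  [subst: {a:=e, f:=(List e -> b)} | 0 pending]
  bind g := b

Answer: a:=e f:=(List e -> b) g:=b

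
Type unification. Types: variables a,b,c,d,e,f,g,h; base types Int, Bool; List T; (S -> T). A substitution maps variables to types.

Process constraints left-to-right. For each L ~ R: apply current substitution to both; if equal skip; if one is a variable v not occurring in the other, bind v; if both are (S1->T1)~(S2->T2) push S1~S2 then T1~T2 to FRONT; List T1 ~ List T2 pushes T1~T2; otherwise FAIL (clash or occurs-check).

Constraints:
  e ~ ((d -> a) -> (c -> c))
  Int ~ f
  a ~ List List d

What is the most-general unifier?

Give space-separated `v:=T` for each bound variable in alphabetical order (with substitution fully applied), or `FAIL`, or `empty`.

Answer: a:=List List d e:=((d -> List List d) -> (c -> c)) f:=Int

Derivation:
step 1: unify e ~ ((d -> a) -> (c -> c))  [subst: {-} | 2 pending]
  bind e := ((d -> a) -> (c -> c))
step 2: unify Int ~ f  [subst: {e:=((d -> a) -> (c -> c))} | 1 pending]
  bind f := Int
step 3: unify a ~ List List d  [subst: {e:=((d -> a) -> (c -> c)), f:=Int} | 0 pending]
  bind a := List List d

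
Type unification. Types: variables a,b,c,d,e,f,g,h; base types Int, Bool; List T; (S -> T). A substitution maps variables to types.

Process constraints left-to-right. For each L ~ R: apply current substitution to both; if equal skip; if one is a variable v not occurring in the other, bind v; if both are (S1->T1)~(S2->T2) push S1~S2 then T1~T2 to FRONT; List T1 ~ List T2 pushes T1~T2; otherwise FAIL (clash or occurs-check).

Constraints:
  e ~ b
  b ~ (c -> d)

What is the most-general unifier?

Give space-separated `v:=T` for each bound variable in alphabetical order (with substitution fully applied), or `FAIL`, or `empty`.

Answer: b:=(c -> d) e:=(c -> d)

Derivation:
step 1: unify e ~ b  [subst: {-} | 1 pending]
  bind e := b
step 2: unify b ~ (c -> d)  [subst: {e:=b} | 0 pending]
  bind b := (c -> d)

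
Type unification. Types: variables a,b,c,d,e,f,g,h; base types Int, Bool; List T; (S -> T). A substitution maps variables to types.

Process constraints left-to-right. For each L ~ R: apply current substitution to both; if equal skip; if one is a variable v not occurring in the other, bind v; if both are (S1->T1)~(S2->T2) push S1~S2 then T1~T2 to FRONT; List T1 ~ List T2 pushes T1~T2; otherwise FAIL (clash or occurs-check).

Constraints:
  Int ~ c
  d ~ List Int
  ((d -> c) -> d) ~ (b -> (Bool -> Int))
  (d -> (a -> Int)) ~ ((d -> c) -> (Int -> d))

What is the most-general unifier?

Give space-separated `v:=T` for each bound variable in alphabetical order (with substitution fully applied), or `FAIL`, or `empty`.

Answer: FAIL

Derivation:
step 1: unify Int ~ c  [subst: {-} | 3 pending]
  bind c := Int
step 2: unify d ~ List Int  [subst: {c:=Int} | 2 pending]
  bind d := List Int
step 3: unify ((List Int -> Int) -> List Int) ~ (b -> (Bool -> Int))  [subst: {c:=Int, d:=List Int} | 1 pending]
  -> decompose arrow: push (List Int -> Int)~b, List Int~(Bool -> Int)
step 4: unify (List Int -> Int) ~ b  [subst: {c:=Int, d:=List Int} | 2 pending]
  bind b := (List Int -> Int)
step 5: unify List Int ~ (Bool -> Int)  [subst: {c:=Int, d:=List Int, b:=(List Int -> Int)} | 1 pending]
  clash: List Int vs (Bool -> Int)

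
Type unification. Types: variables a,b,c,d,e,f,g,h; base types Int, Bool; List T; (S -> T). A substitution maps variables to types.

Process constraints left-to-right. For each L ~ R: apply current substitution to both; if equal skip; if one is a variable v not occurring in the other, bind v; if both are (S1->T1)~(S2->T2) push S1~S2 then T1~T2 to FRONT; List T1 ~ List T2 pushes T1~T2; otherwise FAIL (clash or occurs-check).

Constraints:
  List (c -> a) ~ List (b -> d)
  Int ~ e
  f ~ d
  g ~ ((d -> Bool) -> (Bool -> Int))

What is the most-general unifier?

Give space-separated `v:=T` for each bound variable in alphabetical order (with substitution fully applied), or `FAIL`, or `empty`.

Answer: a:=d c:=b e:=Int f:=d g:=((d -> Bool) -> (Bool -> Int))

Derivation:
step 1: unify List (c -> a) ~ List (b -> d)  [subst: {-} | 3 pending]
  -> decompose List: push (c -> a)~(b -> d)
step 2: unify (c -> a) ~ (b -> d)  [subst: {-} | 3 pending]
  -> decompose arrow: push c~b, a~d
step 3: unify c ~ b  [subst: {-} | 4 pending]
  bind c := b
step 4: unify a ~ d  [subst: {c:=b} | 3 pending]
  bind a := d
step 5: unify Int ~ e  [subst: {c:=b, a:=d} | 2 pending]
  bind e := Int
step 6: unify f ~ d  [subst: {c:=b, a:=d, e:=Int} | 1 pending]
  bind f := d
step 7: unify g ~ ((d -> Bool) -> (Bool -> Int))  [subst: {c:=b, a:=d, e:=Int, f:=d} | 0 pending]
  bind g := ((d -> Bool) -> (Bool -> Int))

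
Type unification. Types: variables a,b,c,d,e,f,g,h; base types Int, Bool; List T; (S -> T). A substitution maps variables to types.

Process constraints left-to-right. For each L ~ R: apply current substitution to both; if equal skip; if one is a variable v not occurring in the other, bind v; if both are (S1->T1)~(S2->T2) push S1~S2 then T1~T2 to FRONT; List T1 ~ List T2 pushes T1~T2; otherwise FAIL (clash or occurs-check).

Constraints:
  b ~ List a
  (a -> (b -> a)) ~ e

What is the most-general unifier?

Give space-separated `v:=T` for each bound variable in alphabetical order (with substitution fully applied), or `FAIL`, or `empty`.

step 1: unify b ~ List a  [subst: {-} | 1 pending]
  bind b := List a
step 2: unify (a -> (List a -> a)) ~ e  [subst: {b:=List a} | 0 pending]
  bind e := (a -> (List a -> a))

Answer: b:=List a e:=(a -> (List a -> a))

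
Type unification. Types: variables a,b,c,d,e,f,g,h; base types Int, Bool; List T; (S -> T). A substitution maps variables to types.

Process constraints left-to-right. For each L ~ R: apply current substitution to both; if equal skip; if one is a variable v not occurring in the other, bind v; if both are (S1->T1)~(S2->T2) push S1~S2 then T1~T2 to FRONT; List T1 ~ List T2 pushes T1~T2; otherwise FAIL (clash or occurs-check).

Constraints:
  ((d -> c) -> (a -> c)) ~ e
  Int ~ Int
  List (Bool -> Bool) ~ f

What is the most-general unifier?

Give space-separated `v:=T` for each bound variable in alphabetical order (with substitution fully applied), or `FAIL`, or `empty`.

step 1: unify ((d -> c) -> (a -> c)) ~ e  [subst: {-} | 2 pending]
  bind e := ((d -> c) -> (a -> c))
step 2: unify Int ~ Int  [subst: {e:=((d -> c) -> (a -> c))} | 1 pending]
  -> identical, skip
step 3: unify List (Bool -> Bool) ~ f  [subst: {e:=((d -> c) -> (a -> c))} | 0 pending]
  bind f := List (Bool -> Bool)

Answer: e:=((d -> c) -> (a -> c)) f:=List (Bool -> Bool)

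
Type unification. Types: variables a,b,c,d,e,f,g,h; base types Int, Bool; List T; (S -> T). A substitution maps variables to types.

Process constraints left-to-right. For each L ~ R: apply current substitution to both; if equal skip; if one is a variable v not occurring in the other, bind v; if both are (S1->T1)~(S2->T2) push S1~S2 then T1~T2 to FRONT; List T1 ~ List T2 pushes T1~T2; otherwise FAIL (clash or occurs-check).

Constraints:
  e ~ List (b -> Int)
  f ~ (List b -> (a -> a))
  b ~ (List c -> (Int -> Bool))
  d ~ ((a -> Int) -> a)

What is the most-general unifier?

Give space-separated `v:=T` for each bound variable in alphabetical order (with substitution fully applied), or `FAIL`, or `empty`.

Answer: b:=(List c -> (Int -> Bool)) d:=((a -> Int) -> a) e:=List ((List c -> (Int -> Bool)) -> Int) f:=(List (List c -> (Int -> Bool)) -> (a -> a))

Derivation:
step 1: unify e ~ List (b -> Int)  [subst: {-} | 3 pending]
  bind e := List (b -> Int)
step 2: unify f ~ (List b -> (a -> a))  [subst: {e:=List (b -> Int)} | 2 pending]
  bind f := (List b -> (a -> a))
step 3: unify b ~ (List c -> (Int -> Bool))  [subst: {e:=List (b -> Int), f:=(List b -> (a -> a))} | 1 pending]
  bind b := (List c -> (Int -> Bool))
step 4: unify d ~ ((a -> Int) -> a)  [subst: {e:=List (b -> Int), f:=(List b -> (a -> a)), b:=(List c -> (Int -> Bool))} | 0 pending]
  bind d := ((a -> Int) -> a)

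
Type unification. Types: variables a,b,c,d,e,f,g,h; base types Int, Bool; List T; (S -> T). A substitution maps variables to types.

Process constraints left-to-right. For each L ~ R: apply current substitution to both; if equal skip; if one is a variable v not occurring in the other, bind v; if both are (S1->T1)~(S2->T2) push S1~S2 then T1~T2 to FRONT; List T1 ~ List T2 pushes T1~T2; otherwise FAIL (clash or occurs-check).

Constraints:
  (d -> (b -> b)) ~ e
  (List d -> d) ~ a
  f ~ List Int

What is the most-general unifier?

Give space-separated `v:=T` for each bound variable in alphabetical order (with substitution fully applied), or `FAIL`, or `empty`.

Answer: a:=(List d -> d) e:=(d -> (b -> b)) f:=List Int

Derivation:
step 1: unify (d -> (b -> b)) ~ e  [subst: {-} | 2 pending]
  bind e := (d -> (b -> b))
step 2: unify (List d -> d) ~ a  [subst: {e:=(d -> (b -> b))} | 1 pending]
  bind a := (List d -> d)
step 3: unify f ~ List Int  [subst: {e:=(d -> (b -> b)), a:=(List d -> d)} | 0 pending]
  bind f := List Int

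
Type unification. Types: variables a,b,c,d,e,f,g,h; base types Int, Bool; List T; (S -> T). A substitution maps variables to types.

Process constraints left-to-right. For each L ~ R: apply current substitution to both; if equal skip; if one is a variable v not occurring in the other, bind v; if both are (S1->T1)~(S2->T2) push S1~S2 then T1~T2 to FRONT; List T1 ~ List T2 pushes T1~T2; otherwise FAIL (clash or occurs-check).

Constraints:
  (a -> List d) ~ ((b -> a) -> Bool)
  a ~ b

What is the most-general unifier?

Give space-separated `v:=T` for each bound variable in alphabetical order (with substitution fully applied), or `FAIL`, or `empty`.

step 1: unify (a -> List d) ~ ((b -> a) -> Bool)  [subst: {-} | 1 pending]
  -> decompose arrow: push a~(b -> a), List d~Bool
step 2: unify a ~ (b -> a)  [subst: {-} | 2 pending]
  occurs-check fail: a in (b -> a)

Answer: FAIL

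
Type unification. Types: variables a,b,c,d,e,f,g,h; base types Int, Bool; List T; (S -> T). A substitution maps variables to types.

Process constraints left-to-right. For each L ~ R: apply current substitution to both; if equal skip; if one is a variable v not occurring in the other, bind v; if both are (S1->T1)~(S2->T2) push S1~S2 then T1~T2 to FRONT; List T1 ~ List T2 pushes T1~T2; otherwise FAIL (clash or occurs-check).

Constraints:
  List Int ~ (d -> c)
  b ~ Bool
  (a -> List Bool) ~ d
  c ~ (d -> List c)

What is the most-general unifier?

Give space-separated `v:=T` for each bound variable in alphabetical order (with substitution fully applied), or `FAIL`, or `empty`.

step 1: unify List Int ~ (d -> c)  [subst: {-} | 3 pending]
  clash: List Int vs (d -> c)

Answer: FAIL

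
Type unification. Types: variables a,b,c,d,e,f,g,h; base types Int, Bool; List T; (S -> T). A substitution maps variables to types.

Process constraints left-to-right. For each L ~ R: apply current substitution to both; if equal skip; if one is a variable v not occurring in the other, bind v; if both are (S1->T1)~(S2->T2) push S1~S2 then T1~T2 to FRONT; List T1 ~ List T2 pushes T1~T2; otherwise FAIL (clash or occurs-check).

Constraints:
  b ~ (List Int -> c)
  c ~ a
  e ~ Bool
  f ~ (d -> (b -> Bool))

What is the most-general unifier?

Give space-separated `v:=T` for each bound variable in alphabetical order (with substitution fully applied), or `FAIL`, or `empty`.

step 1: unify b ~ (List Int -> c)  [subst: {-} | 3 pending]
  bind b := (List Int -> c)
step 2: unify c ~ a  [subst: {b:=(List Int -> c)} | 2 pending]
  bind c := a
step 3: unify e ~ Bool  [subst: {b:=(List Int -> c), c:=a} | 1 pending]
  bind e := Bool
step 4: unify f ~ (d -> ((List Int -> a) -> Bool))  [subst: {b:=(List Int -> c), c:=a, e:=Bool} | 0 pending]
  bind f := (d -> ((List Int -> a) -> Bool))

Answer: b:=(List Int -> a) c:=a e:=Bool f:=(d -> ((List Int -> a) -> Bool))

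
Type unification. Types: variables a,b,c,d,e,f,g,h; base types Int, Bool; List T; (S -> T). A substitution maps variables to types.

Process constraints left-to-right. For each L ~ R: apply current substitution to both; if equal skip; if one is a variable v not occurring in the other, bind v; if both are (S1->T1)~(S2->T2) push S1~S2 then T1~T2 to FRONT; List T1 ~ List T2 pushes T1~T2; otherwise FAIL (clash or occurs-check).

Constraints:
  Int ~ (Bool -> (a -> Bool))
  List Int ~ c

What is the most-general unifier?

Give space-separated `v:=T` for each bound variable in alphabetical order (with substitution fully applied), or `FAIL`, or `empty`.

step 1: unify Int ~ (Bool -> (a -> Bool))  [subst: {-} | 1 pending]
  clash: Int vs (Bool -> (a -> Bool))

Answer: FAIL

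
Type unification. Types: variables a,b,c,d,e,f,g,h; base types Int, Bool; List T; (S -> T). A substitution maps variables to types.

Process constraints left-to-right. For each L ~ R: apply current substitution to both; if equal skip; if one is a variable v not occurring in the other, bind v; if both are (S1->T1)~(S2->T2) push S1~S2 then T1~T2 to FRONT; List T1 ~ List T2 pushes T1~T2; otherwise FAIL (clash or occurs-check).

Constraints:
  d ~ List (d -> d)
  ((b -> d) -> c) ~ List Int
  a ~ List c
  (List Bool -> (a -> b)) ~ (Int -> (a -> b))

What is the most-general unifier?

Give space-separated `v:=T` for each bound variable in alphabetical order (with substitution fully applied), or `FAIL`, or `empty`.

Answer: FAIL

Derivation:
step 1: unify d ~ List (d -> d)  [subst: {-} | 3 pending]
  occurs-check fail: d in List (d -> d)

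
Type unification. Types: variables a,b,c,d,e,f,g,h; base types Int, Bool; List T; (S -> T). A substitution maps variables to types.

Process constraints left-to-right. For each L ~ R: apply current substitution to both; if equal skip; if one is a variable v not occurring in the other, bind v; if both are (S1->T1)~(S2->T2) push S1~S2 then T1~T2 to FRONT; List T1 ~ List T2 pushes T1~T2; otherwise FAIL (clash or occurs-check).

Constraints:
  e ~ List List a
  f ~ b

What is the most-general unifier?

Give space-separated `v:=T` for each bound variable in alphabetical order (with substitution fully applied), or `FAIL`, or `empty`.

step 1: unify e ~ List List a  [subst: {-} | 1 pending]
  bind e := List List a
step 2: unify f ~ b  [subst: {e:=List List a} | 0 pending]
  bind f := b

Answer: e:=List List a f:=b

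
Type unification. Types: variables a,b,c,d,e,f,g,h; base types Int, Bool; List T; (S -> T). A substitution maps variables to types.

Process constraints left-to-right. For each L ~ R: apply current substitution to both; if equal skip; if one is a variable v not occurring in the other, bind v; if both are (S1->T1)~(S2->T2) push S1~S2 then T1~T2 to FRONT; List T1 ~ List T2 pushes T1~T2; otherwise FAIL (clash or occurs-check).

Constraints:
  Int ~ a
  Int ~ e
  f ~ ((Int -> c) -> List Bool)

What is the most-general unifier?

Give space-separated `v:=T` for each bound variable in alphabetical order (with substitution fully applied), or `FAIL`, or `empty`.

Answer: a:=Int e:=Int f:=((Int -> c) -> List Bool)

Derivation:
step 1: unify Int ~ a  [subst: {-} | 2 pending]
  bind a := Int
step 2: unify Int ~ e  [subst: {a:=Int} | 1 pending]
  bind e := Int
step 3: unify f ~ ((Int -> c) -> List Bool)  [subst: {a:=Int, e:=Int} | 0 pending]
  bind f := ((Int -> c) -> List Bool)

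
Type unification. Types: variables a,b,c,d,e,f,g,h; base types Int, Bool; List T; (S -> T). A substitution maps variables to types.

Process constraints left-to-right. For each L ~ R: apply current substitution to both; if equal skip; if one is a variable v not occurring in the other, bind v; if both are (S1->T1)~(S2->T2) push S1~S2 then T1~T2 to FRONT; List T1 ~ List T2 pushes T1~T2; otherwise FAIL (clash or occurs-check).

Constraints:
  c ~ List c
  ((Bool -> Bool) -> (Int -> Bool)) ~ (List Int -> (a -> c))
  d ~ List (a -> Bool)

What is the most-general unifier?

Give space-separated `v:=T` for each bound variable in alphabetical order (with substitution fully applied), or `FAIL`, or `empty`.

Answer: FAIL

Derivation:
step 1: unify c ~ List c  [subst: {-} | 2 pending]
  occurs-check fail: c in List c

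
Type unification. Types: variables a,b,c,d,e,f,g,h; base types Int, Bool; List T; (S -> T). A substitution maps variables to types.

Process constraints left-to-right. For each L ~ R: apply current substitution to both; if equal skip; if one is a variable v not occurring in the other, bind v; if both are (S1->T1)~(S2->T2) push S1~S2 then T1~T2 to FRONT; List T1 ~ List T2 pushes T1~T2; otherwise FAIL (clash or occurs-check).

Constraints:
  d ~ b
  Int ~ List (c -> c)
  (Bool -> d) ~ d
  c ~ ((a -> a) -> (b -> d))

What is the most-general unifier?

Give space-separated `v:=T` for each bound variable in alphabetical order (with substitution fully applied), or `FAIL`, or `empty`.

Answer: FAIL

Derivation:
step 1: unify d ~ b  [subst: {-} | 3 pending]
  bind d := b
step 2: unify Int ~ List (c -> c)  [subst: {d:=b} | 2 pending]
  clash: Int vs List (c -> c)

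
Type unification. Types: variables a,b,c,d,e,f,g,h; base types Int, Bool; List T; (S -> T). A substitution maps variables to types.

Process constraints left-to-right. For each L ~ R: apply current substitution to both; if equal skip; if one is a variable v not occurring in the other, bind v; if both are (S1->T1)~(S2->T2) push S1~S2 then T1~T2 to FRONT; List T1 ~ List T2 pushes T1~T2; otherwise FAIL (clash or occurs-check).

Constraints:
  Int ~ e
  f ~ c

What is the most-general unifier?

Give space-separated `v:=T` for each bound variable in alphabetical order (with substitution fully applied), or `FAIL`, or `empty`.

step 1: unify Int ~ e  [subst: {-} | 1 pending]
  bind e := Int
step 2: unify f ~ c  [subst: {e:=Int} | 0 pending]
  bind f := c

Answer: e:=Int f:=c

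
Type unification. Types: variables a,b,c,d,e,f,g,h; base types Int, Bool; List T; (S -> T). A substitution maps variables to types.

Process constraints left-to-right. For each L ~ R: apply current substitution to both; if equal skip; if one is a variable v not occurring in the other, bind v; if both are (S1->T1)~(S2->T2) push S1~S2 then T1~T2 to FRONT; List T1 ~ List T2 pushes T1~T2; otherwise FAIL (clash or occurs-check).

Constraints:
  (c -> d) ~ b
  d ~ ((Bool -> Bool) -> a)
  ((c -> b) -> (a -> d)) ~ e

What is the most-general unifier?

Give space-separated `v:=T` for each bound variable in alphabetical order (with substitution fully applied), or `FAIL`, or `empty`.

Answer: b:=(c -> ((Bool -> Bool) -> a)) d:=((Bool -> Bool) -> a) e:=((c -> (c -> ((Bool -> Bool) -> a))) -> (a -> ((Bool -> Bool) -> a)))

Derivation:
step 1: unify (c -> d) ~ b  [subst: {-} | 2 pending]
  bind b := (c -> d)
step 2: unify d ~ ((Bool -> Bool) -> a)  [subst: {b:=(c -> d)} | 1 pending]
  bind d := ((Bool -> Bool) -> a)
step 3: unify ((c -> (c -> ((Bool -> Bool) -> a))) -> (a -> ((Bool -> Bool) -> a))) ~ e  [subst: {b:=(c -> d), d:=((Bool -> Bool) -> a)} | 0 pending]
  bind e := ((c -> (c -> ((Bool -> Bool) -> a))) -> (a -> ((Bool -> Bool) -> a)))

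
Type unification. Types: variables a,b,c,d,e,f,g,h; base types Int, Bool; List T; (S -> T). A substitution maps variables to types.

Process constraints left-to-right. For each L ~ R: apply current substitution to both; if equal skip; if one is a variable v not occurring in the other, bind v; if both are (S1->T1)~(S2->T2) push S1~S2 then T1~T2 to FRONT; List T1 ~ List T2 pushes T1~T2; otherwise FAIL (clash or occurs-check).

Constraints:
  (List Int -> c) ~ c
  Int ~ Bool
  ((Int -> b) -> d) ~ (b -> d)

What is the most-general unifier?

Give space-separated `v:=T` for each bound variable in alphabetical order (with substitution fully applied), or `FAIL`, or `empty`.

Answer: FAIL

Derivation:
step 1: unify (List Int -> c) ~ c  [subst: {-} | 2 pending]
  occurs-check fail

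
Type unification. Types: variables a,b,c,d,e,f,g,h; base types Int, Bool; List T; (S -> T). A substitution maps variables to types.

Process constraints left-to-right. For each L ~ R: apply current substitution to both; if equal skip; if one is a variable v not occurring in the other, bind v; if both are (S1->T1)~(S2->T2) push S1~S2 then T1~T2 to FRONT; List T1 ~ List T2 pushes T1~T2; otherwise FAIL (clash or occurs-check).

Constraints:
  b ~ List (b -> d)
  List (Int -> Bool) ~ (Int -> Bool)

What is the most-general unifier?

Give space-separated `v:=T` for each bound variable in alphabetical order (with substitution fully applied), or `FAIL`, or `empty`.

Answer: FAIL

Derivation:
step 1: unify b ~ List (b -> d)  [subst: {-} | 1 pending]
  occurs-check fail: b in List (b -> d)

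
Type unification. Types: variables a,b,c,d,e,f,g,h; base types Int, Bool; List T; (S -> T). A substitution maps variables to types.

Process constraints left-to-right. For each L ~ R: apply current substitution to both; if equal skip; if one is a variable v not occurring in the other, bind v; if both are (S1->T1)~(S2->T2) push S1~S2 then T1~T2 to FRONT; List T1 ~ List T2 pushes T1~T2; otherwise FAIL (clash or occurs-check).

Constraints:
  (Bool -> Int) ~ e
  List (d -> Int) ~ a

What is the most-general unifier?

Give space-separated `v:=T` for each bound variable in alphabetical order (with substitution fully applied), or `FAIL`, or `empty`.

step 1: unify (Bool -> Int) ~ e  [subst: {-} | 1 pending]
  bind e := (Bool -> Int)
step 2: unify List (d -> Int) ~ a  [subst: {e:=(Bool -> Int)} | 0 pending]
  bind a := List (d -> Int)

Answer: a:=List (d -> Int) e:=(Bool -> Int)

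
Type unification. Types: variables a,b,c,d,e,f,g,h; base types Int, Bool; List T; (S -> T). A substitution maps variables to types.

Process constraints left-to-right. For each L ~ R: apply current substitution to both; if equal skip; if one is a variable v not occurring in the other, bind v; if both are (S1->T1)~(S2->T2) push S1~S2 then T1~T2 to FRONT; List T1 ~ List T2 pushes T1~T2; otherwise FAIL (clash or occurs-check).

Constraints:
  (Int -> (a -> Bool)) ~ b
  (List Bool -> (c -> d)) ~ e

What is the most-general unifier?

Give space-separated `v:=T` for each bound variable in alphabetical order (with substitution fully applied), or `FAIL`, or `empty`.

Answer: b:=(Int -> (a -> Bool)) e:=(List Bool -> (c -> d))

Derivation:
step 1: unify (Int -> (a -> Bool)) ~ b  [subst: {-} | 1 pending]
  bind b := (Int -> (a -> Bool))
step 2: unify (List Bool -> (c -> d)) ~ e  [subst: {b:=(Int -> (a -> Bool))} | 0 pending]
  bind e := (List Bool -> (c -> d))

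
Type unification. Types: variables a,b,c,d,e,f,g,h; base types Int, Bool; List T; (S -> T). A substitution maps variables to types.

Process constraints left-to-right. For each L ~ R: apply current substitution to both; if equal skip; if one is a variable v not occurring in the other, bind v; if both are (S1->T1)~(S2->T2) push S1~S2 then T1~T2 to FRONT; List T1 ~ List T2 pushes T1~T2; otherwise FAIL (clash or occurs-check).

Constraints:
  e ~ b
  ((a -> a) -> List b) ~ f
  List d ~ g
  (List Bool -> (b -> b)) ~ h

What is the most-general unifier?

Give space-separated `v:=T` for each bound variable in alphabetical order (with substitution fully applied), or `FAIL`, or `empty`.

step 1: unify e ~ b  [subst: {-} | 3 pending]
  bind e := b
step 2: unify ((a -> a) -> List b) ~ f  [subst: {e:=b} | 2 pending]
  bind f := ((a -> a) -> List b)
step 3: unify List d ~ g  [subst: {e:=b, f:=((a -> a) -> List b)} | 1 pending]
  bind g := List d
step 4: unify (List Bool -> (b -> b)) ~ h  [subst: {e:=b, f:=((a -> a) -> List b), g:=List d} | 0 pending]
  bind h := (List Bool -> (b -> b))

Answer: e:=b f:=((a -> a) -> List b) g:=List d h:=(List Bool -> (b -> b))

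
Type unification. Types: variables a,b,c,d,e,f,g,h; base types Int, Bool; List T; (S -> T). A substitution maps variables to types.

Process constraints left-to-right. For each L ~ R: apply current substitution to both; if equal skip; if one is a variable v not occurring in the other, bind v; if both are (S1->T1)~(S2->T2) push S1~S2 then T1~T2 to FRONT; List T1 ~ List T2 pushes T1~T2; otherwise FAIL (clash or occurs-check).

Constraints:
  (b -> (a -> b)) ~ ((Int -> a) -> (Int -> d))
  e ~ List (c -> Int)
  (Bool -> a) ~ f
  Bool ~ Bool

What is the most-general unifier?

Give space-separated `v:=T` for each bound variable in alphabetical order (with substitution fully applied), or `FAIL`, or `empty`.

step 1: unify (b -> (a -> b)) ~ ((Int -> a) -> (Int -> d))  [subst: {-} | 3 pending]
  -> decompose arrow: push b~(Int -> a), (a -> b)~(Int -> d)
step 2: unify b ~ (Int -> a)  [subst: {-} | 4 pending]
  bind b := (Int -> a)
step 3: unify (a -> (Int -> a)) ~ (Int -> d)  [subst: {b:=(Int -> a)} | 3 pending]
  -> decompose arrow: push a~Int, (Int -> a)~d
step 4: unify a ~ Int  [subst: {b:=(Int -> a)} | 4 pending]
  bind a := Int
step 5: unify (Int -> Int) ~ d  [subst: {b:=(Int -> a), a:=Int} | 3 pending]
  bind d := (Int -> Int)
step 6: unify e ~ List (c -> Int)  [subst: {b:=(Int -> a), a:=Int, d:=(Int -> Int)} | 2 pending]
  bind e := List (c -> Int)
step 7: unify (Bool -> Int) ~ f  [subst: {b:=(Int -> a), a:=Int, d:=(Int -> Int), e:=List (c -> Int)} | 1 pending]
  bind f := (Bool -> Int)
step 8: unify Bool ~ Bool  [subst: {b:=(Int -> a), a:=Int, d:=(Int -> Int), e:=List (c -> Int), f:=(Bool -> Int)} | 0 pending]
  -> identical, skip

Answer: a:=Int b:=(Int -> Int) d:=(Int -> Int) e:=List (c -> Int) f:=(Bool -> Int)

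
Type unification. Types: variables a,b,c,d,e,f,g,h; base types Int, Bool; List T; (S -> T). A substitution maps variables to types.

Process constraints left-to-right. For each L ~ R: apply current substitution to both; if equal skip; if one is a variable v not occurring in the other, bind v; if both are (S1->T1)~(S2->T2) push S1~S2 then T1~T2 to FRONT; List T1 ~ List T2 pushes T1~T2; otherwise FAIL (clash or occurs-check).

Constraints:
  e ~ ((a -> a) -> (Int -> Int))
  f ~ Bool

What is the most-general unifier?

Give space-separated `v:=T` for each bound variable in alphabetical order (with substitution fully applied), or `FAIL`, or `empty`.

step 1: unify e ~ ((a -> a) -> (Int -> Int))  [subst: {-} | 1 pending]
  bind e := ((a -> a) -> (Int -> Int))
step 2: unify f ~ Bool  [subst: {e:=((a -> a) -> (Int -> Int))} | 0 pending]
  bind f := Bool

Answer: e:=((a -> a) -> (Int -> Int)) f:=Bool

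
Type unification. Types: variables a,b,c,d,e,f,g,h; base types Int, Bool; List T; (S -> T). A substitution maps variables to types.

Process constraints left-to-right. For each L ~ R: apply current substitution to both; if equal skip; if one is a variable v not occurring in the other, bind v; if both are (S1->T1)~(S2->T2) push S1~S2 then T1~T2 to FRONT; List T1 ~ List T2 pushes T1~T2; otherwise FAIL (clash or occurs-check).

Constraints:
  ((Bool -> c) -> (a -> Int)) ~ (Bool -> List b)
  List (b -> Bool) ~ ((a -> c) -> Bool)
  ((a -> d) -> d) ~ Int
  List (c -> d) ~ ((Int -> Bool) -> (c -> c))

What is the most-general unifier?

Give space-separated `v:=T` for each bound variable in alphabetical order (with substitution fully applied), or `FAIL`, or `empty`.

step 1: unify ((Bool -> c) -> (a -> Int)) ~ (Bool -> List b)  [subst: {-} | 3 pending]
  -> decompose arrow: push (Bool -> c)~Bool, (a -> Int)~List b
step 2: unify (Bool -> c) ~ Bool  [subst: {-} | 4 pending]
  clash: (Bool -> c) vs Bool

Answer: FAIL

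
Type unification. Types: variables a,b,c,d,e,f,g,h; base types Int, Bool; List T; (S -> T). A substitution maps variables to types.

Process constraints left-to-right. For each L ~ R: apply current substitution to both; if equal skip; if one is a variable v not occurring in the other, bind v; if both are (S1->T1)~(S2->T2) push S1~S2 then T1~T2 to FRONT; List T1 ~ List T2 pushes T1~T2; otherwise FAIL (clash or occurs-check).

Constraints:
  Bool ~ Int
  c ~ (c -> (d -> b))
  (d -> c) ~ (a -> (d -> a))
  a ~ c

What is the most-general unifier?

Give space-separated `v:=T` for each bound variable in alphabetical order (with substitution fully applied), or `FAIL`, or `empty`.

step 1: unify Bool ~ Int  [subst: {-} | 3 pending]
  clash: Bool vs Int

Answer: FAIL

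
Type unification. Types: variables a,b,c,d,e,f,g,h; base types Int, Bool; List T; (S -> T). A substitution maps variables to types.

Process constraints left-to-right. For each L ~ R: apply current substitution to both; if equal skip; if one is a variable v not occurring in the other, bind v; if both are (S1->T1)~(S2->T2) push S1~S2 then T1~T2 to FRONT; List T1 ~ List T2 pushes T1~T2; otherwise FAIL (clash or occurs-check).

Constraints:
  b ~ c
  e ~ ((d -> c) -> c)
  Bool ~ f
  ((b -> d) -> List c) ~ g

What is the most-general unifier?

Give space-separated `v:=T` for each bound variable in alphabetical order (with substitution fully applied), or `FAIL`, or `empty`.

step 1: unify b ~ c  [subst: {-} | 3 pending]
  bind b := c
step 2: unify e ~ ((d -> c) -> c)  [subst: {b:=c} | 2 pending]
  bind e := ((d -> c) -> c)
step 3: unify Bool ~ f  [subst: {b:=c, e:=((d -> c) -> c)} | 1 pending]
  bind f := Bool
step 4: unify ((c -> d) -> List c) ~ g  [subst: {b:=c, e:=((d -> c) -> c), f:=Bool} | 0 pending]
  bind g := ((c -> d) -> List c)

Answer: b:=c e:=((d -> c) -> c) f:=Bool g:=((c -> d) -> List c)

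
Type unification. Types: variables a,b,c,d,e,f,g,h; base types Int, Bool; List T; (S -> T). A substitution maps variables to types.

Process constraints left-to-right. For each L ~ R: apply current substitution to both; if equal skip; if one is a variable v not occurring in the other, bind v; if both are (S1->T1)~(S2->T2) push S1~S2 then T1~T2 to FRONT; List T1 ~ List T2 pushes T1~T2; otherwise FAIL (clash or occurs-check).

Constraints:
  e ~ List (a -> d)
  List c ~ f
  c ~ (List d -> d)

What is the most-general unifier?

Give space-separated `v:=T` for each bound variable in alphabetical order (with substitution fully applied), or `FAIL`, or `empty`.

step 1: unify e ~ List (a -> d)  [subst: {-} | 2 pending]
  bind e := List (a -> d)
step 2: unify List c ~ f  [subst: {e:=List (a -> d)} | 1 pending]
  bind f := List c
step 3: unify c ~ (List d -> d)  [subst: {e:=List (a -> d), f:=List c} | 0 pending]
  bind c := (List d -> d)

Answer: c:=(List d -> d) e:=List (a -> d) f:=List (List d -> d)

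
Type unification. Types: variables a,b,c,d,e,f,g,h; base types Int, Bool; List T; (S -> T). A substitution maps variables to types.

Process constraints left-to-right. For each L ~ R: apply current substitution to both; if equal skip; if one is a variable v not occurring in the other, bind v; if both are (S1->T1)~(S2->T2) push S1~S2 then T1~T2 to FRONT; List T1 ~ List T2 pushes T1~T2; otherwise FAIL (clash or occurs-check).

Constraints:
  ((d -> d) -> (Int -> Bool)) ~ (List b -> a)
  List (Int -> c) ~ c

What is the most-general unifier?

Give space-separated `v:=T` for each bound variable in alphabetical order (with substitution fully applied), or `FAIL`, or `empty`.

step 1: unify ((d -> d) -> (Int -> Bool)) ~ (List b -> a)  [subst: {-} | 1 pending]
  -> decompose arrow: push (d -> d)~List b, (Int -> Bool)~a
step 2: unify (d -> d) ~ List b  [subst: {-} | 2 pending]
  clash: (d -> d) vs List b

Answer: FAIL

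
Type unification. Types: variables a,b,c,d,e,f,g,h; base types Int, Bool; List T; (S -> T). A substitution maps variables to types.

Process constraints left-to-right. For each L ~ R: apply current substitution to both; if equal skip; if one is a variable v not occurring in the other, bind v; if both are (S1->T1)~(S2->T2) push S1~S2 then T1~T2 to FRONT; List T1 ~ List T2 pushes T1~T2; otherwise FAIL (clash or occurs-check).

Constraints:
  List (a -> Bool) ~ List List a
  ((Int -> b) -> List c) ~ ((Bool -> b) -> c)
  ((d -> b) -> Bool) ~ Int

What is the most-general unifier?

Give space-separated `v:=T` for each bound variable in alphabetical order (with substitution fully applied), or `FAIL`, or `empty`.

Answer: FAIL

Derivation:
step 1: unify List (a -> Bool) ~ List List a  [subst: {-} | 2 pending]
  -> decompose List: push (a -> Bool)~List a
step 2: unify (a -> Bool) ~ List a  [subst: {-} | 2 pending]
  clash: (a -> Bool) vs List a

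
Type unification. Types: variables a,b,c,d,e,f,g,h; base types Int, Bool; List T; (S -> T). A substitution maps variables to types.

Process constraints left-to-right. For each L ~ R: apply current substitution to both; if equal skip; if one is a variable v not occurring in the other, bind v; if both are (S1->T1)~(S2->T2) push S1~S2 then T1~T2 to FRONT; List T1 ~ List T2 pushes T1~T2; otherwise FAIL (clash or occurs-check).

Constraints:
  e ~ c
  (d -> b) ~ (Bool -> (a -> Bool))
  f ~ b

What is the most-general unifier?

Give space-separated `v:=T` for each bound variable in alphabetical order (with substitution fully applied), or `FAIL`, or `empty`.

Answer: b:=(a -> Bool) d:=Bool e:=c f:=(a -> Bool)

Derivation:
step 1: unify e ~ c  [subst: {-} | 2 pending]
  bind e := c
step 2: unify (d -> b) ~ (Bool -> (a -> Bool))  [subst: {e:=c} | 1 pending]
  -> decompose arrow: push d~Bool, b~(a -> Bool)
step 3: unify d ~ Bool  [subst: {e:=c} | 2 pending]
  bind d := Bool
step 4: unify b ~ (a -> Bool)  [subst: {e:=c, d:=Bool} | 1 pending]
  bind b := (a -> Bool)
step 5: unify f ~ (a -> Bool)  [subst: {e:=c, d:=Bool, b:=(a -> Bool)} | 0 pending]
  bind f := (a -> Bool)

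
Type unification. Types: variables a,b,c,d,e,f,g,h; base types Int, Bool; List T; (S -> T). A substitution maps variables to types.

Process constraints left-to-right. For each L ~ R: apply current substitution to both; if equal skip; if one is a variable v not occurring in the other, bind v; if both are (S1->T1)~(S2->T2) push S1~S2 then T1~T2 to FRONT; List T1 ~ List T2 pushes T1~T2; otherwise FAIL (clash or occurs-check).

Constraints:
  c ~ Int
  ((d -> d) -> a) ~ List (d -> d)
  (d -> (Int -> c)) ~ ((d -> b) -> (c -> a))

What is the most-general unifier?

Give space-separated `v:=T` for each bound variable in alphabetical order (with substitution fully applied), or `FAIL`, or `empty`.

Answer: FAIL

Derivation:
step 1: unify c ~ Int  [subst: {-} | 2 pending]
  bind c := Int
step 2: unify ((d -> d) -> a) ~ List (d -> d)  [subst: {c:=Int} | 1 pending]
  clash: ((d -> d) -> a) vs List (d -> d)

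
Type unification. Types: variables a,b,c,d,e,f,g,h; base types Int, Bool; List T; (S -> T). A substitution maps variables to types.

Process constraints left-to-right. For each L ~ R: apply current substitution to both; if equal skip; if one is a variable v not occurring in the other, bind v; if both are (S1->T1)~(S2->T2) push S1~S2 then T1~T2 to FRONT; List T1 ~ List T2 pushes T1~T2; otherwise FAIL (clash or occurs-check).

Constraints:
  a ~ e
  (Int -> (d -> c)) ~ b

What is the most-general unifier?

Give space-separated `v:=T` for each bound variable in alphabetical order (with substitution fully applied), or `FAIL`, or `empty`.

step 1: unify a ~ e  [subst: {-} | 1 pending]
  bind a := e
step 2: unify (Int -> (d -> c)) ~ b  [subst: {a:=e} | 0 pending]
  bind b := (Int -> (d -> c))

Answer: a:=e b:=(Int -> (d -> c))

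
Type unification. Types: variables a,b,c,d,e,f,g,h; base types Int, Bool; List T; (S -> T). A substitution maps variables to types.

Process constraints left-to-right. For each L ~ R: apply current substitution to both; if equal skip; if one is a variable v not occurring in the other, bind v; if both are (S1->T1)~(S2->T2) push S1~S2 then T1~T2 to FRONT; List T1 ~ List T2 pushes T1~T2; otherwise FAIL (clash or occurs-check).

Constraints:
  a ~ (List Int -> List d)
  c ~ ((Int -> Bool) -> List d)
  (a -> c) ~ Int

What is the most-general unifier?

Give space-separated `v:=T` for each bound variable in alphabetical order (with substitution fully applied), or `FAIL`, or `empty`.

Answer: FAIL

Derivation:
step 1: unify a ~ (List Int -> List d)  [subst: {-} | 2 pending]
  bind a := (List Int -> List d)
step 2: unify c ~ ((Int -> Bool) -> List d)  [subst: {a:=(List Int -> List d)} | 1 pending]
  bind c := ((Int -> Bool) -> List d)
step 3: unify ((List Int -> List d) -> ((Int -> Bool) -> List d)) ~ Int  [subst: {a:=(List Int -> List d), c:=((Int -> Bool) -> List d)} | 0 pending]
  clash: ((List Int -> List d) -> ((Int -> Bool) -> List d)) vs Int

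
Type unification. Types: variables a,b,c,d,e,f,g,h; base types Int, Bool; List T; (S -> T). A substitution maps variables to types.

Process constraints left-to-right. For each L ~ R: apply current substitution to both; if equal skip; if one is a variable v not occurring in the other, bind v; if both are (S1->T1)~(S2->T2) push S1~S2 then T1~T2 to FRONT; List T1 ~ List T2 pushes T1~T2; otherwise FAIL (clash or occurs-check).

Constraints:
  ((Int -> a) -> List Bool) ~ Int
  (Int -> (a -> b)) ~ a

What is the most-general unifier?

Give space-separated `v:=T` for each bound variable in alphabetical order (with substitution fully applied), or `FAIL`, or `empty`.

step 1: unify ((Int -> a) -> List Bool) ~ Int  [subst: {-} | 1 pending]
  clash: ((Int -> a) -> List Bool) vs Int

Answer: FAIL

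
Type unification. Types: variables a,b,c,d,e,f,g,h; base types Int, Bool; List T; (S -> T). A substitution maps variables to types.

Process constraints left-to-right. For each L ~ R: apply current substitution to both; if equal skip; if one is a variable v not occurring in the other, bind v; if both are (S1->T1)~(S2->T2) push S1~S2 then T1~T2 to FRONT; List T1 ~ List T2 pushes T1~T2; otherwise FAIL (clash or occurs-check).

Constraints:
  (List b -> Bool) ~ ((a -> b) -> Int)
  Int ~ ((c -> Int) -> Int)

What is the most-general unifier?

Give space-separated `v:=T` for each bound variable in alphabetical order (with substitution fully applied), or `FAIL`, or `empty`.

Answer: FAIL

Derivation:
step 1: unify (List b -> Bool) ~ ((a -> b) -> Int)  [subst: {-} | 1 pending]
  -> decompose arrow: push List b~(a -> b), Bool~Int
step 2: unify List b ~ (a -> b)  [subst: {-} | 2 pending]
  clash: List b vs (a -> b)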